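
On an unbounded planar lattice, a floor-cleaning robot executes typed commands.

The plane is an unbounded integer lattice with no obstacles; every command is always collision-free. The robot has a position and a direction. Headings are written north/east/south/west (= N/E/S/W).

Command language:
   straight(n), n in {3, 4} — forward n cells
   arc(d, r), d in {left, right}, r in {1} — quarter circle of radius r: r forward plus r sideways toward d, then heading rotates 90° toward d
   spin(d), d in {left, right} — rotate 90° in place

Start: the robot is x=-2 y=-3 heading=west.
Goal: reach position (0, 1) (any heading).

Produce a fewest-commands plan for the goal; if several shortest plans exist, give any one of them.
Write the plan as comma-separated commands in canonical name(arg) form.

start: x=-2 y=-3 heading=west
step 1 (spin(right)): x=-2 y=-3 heading=north
step 2 (straight(4)): x=-2 y=1 heading=north
step 3 (arc(right, 1)): x=-1 y=2 heading=east
step 4 (arc(right, 1)): x=0 y=1 heading=south
no 3-step plan works, so 4 is optimal.

spin(right), straight(4), arc(right, 1), arc(right, 1)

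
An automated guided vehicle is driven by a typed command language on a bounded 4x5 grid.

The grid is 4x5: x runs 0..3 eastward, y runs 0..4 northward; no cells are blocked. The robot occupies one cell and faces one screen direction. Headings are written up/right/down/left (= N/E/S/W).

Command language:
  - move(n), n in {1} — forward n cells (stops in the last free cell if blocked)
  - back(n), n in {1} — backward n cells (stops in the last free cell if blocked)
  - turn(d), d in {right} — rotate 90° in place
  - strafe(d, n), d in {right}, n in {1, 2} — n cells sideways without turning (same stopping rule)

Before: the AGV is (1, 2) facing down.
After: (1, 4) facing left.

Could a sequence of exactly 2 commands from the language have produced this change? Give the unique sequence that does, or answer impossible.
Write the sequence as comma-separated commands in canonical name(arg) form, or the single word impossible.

turn(right), strafe(right, 2)

key: cell and facing (now W) both changed — the 2 commands mix motion and turning
initial: (1, 2) facing down
t=1 turn(right) ⇒ (1, 2) facing left
t=2 strafe(right, 2) ⇒ (1, 4) facing left
no rival 2-sequence matches.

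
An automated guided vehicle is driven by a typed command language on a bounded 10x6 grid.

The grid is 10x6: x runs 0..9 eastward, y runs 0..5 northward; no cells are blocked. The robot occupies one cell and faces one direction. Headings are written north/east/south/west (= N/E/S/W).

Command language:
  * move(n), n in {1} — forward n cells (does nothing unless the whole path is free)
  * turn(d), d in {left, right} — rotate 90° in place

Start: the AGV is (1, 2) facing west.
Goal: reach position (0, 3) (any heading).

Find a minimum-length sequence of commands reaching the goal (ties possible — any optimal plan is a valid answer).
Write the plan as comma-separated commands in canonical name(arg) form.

begin: (1, 2) facing west
step 1 (move(1)): (0, 2) facing west
step 2 (turn(right)): (0, 2) facing north
step 3 (move(1)): (0, 3) facing north
no 2-step plan works, so 3 is optimal.

move(1), turn(right), move(1)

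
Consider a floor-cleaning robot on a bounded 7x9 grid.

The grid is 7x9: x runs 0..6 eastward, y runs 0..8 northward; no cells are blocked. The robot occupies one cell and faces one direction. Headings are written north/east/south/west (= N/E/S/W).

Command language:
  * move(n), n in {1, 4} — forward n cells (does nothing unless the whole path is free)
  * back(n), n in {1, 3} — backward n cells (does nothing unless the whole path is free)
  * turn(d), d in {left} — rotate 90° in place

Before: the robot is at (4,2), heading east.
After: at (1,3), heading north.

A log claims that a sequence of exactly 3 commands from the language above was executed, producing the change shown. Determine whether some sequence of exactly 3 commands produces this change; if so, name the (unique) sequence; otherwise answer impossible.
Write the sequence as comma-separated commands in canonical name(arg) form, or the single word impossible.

back(3), turn(left), move(1)

key: running move(1) before back(3) would end elsewhere — order is forced
begin: at (4,2), heading east
t=1 back(3) ⇒ at (1,2), heading east
t=2 turn(left) ⇒ at (1,2), heading north
t=3 move(1) ⇒ at (1,3), heading north
all 125 alternatives checked — unique.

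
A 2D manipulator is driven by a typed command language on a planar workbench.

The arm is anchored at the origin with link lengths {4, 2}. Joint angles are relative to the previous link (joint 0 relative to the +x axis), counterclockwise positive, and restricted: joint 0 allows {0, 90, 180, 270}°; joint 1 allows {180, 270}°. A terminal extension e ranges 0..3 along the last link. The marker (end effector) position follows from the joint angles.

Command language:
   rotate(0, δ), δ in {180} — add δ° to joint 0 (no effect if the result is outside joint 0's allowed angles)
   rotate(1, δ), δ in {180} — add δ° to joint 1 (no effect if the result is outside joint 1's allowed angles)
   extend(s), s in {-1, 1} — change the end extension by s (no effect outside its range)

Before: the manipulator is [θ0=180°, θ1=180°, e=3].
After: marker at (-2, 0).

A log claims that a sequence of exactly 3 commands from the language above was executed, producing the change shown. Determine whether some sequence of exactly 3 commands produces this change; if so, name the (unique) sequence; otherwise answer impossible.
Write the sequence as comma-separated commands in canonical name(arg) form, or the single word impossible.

extend(-1), extend(-1), extend(-1)

from: [θ0=180°, θ1=180°, e=3]
1. extend(-1) → [θ0=180°, θ1=180°, e=2]
2. extend(-1) → [θ0=180°, θ1=180°, e=1]
3. extend(-1) → [θ0=180°, θ1=180°, e=0]
all 64 alternatives checked — unique.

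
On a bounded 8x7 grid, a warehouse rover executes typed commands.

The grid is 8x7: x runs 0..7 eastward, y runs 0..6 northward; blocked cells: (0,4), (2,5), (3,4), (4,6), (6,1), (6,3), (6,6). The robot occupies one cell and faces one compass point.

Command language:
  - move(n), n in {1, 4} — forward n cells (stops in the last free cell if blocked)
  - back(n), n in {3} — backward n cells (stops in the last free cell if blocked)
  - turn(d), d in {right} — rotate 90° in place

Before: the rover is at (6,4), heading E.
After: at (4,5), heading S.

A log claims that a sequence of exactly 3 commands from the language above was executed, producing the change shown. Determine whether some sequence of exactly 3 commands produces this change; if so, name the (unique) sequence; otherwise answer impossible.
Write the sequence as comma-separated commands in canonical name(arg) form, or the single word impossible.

key: cell and facing (now S) both changed — the 3 commands mix motion and turning
start: at (6,4), heading E
step 1 (back(3)): at (4,4), heading E
step 2 (turn(right)): at (4,4), heading S
step 3 (back(3)): at (4,5), heading S
no other 3-command option fits: unique.

back(3), turn(right), back(3)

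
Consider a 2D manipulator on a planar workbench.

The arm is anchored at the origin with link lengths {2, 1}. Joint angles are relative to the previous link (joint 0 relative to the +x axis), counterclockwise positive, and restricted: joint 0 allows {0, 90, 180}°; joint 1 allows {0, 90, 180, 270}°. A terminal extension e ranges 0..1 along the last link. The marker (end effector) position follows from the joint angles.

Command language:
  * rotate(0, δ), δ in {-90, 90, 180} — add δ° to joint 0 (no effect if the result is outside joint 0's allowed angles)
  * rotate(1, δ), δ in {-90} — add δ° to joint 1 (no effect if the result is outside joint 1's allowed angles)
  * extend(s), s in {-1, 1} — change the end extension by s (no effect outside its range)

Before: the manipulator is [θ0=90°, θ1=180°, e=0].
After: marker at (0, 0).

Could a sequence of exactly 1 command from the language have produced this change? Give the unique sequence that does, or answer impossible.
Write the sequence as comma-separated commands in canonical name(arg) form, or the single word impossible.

extend(1)

begin: [θ0=90°, θ1=180°, e=0]
step 1 (extend(1)): [θ0=90°, θ1=180°, e=1]
no other 1-command option fits: unique.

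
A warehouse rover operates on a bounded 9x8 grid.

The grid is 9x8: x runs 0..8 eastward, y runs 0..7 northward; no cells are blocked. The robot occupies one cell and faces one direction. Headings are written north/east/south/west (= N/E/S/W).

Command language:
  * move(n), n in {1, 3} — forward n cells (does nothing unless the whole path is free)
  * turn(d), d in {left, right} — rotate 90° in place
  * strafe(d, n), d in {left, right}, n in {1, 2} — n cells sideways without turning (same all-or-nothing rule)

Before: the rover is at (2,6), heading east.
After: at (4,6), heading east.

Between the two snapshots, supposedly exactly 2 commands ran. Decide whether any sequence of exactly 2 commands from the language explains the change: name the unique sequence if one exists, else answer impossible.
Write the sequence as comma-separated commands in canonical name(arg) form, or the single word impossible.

key: still facing E at the end — nothing in the sequence rotates
start: at (2,6), heading east
1. move(1) → at (3,6), heading east
2. move(1) → at (4,6), heading east
no other 2-command option fits: unique.

move(1), move(1)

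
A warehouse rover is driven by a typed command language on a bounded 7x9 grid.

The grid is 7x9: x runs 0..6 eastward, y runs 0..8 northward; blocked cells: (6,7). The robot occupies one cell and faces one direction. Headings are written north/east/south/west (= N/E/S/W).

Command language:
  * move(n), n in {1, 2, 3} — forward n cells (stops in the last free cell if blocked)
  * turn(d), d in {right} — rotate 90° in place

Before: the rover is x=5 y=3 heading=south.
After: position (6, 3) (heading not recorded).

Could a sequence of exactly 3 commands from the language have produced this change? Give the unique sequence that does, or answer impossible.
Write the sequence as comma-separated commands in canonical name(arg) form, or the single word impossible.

no 3-step route produces this change.

impossible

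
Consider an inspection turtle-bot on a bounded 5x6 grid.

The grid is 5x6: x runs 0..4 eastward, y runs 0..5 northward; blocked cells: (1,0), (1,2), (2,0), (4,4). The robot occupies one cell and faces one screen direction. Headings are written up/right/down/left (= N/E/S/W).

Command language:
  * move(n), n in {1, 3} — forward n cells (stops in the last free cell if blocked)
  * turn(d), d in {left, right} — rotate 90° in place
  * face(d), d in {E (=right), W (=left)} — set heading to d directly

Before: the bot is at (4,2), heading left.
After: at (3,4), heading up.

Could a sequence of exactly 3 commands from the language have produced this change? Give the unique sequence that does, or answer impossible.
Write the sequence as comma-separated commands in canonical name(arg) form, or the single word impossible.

checked all 3-command options: none fits.

impossible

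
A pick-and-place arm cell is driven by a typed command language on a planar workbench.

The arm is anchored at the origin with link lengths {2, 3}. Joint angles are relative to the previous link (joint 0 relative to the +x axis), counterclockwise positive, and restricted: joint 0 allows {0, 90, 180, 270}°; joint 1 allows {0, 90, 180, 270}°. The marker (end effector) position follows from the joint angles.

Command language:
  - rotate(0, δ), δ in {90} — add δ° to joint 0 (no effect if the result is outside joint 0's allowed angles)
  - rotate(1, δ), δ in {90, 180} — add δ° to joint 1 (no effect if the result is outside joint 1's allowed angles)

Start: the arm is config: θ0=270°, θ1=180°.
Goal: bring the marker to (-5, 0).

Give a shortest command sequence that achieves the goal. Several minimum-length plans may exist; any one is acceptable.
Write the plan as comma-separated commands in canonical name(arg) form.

rotate(1, 180), rotate(0, 90), rotate(0, 90), rotate(0, 90)

start: config: θ0=270°, θ1=180°
[1] after rotate(1, 180): config: θ0=270°, θ1=0°
[2] after rotate(0, 90): config: θ0=0°, θ1=0°
[3] after rotate(0, 90): config: θ0=90°, θ1=0°
[4] after rotate(0, 90): config: θ0=180°, θ1=0°
nothing shorter than 4 reaches the goal.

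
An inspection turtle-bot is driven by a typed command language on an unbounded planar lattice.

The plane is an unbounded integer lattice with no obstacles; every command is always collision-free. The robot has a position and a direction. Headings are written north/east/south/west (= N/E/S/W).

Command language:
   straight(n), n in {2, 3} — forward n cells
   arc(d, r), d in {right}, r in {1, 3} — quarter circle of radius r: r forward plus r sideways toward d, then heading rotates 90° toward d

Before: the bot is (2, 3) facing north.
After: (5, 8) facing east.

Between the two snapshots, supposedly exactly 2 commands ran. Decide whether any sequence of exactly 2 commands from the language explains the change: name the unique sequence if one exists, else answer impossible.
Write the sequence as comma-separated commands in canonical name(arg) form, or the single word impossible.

straight(2), arc(right, 3)

key: running arc(right, 3) before straight(2) would end elsewhere — order is forced
t0: (2, 3) facing north
step 1 (straight(2)): (2, 5) facing north
step 2 (arc(right, 3)): (5, 8) facing east
all 16 alternatives checked — unique.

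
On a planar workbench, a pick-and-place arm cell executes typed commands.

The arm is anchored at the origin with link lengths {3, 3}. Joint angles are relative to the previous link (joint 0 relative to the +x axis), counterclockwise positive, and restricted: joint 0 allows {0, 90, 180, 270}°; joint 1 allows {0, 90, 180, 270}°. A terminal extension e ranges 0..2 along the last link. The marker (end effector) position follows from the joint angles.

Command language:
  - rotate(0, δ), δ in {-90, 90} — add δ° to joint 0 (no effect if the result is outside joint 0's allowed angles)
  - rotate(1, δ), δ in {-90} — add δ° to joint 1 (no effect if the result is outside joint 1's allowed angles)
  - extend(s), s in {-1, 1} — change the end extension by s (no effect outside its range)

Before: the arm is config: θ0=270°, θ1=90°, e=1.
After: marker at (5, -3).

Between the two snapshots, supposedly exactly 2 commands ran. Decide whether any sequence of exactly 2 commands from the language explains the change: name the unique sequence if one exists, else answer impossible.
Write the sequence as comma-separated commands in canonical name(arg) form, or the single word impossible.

extend(1), extend(1)

start: config: θ0=270°, θ1=90°, e=1
1. extend(1) → config: θ0=270°, θ1=90°, e=2
2. extend(1) → config: θ0=270°, θ1=90°, e=2
no rival 2-sequence matches.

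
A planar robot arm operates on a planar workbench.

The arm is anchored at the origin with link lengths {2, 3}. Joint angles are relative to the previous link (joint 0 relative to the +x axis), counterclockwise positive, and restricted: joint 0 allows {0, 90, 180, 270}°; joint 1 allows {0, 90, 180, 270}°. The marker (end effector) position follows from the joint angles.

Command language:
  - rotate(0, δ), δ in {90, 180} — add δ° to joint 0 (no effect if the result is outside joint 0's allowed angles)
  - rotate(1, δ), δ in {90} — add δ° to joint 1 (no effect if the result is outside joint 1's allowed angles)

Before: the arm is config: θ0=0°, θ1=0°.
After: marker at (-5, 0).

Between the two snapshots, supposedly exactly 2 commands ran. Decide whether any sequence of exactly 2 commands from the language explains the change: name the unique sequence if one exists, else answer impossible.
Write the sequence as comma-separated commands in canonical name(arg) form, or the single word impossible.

t0: config: θ0=0°, θ1=0°
t=1 rotate(0, 90) ⇒ config: θ0=90°, θ1=0°
t=2 rotate(0, 90) ⇒ config: θ0=180°, θ1=0°
no other 2-command option fits: unique.

rotate(0, 90), rotate(0, 90)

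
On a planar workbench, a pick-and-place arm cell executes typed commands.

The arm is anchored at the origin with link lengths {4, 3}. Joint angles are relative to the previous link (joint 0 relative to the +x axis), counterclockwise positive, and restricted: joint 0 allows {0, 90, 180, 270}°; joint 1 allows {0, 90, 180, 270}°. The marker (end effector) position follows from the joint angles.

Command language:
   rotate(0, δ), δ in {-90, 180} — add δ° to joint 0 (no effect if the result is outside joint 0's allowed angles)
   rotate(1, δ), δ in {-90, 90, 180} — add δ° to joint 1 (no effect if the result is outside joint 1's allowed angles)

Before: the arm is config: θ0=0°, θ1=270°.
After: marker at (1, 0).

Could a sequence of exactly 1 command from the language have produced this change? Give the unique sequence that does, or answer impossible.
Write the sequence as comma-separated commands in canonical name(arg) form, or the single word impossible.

initial: config: θ0=0°, θ1=270°
[1] after rotate(1, -90): config: θ0=0°, θ1=180°
no other 1-command option fits: unique.

rotate(1, -90)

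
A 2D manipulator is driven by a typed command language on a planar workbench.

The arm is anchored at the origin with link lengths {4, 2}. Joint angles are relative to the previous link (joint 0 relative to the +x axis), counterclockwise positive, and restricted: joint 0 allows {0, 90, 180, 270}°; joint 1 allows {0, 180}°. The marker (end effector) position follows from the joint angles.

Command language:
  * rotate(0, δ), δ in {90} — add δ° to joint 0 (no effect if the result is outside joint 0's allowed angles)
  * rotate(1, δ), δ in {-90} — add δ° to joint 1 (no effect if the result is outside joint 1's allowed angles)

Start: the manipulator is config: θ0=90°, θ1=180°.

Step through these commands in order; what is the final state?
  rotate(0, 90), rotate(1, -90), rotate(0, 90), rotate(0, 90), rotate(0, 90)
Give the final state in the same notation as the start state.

initial: config: θ0=90°, θ1=180°
[1] after rotate(0, 90): config: θ0=180°, θ1=180°
[2] after rotate(1, -90): config: θ0=180°, θ1=180°
[3] after rotate(0, 90): config: θ0=270°, θ1=180°
[4] after rotate(0, 90): config: θ0=0°, θ1=180°
[5] after rotate(0, 90): config: θ0=90°, θ1=180°

config: θ0=90°, θ1=180°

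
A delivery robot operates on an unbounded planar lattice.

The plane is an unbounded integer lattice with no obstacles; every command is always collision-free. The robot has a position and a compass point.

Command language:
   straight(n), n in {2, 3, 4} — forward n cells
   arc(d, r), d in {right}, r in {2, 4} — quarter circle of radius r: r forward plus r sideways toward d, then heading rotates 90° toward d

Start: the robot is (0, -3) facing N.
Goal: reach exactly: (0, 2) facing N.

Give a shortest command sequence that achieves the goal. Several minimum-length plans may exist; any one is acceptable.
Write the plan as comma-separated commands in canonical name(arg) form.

straight(2), straight(3)

t0: (0, -3) facing N
[1] after straight(2): (0, -1) facing N
[2] after straight(3): (0, 2) facing N
minimal: 2 command(s), checked below 2.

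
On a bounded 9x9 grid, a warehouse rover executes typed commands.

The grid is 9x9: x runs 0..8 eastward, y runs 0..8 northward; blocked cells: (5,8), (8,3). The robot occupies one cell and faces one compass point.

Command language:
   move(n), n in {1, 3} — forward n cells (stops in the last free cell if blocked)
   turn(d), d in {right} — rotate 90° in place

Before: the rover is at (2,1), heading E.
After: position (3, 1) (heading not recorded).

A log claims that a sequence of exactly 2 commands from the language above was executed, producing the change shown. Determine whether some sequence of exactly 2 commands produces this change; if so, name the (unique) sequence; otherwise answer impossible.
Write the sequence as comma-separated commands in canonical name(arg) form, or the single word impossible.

move(1), turn(right)

key: order matters: swapping move(1) and turn(right) lands elsewhere
t0: at (2,1), heading E
1. move(1) → at (3,1), heading E
2. turn(right) → at (3,1), heading S
no rival 2-sequence matches.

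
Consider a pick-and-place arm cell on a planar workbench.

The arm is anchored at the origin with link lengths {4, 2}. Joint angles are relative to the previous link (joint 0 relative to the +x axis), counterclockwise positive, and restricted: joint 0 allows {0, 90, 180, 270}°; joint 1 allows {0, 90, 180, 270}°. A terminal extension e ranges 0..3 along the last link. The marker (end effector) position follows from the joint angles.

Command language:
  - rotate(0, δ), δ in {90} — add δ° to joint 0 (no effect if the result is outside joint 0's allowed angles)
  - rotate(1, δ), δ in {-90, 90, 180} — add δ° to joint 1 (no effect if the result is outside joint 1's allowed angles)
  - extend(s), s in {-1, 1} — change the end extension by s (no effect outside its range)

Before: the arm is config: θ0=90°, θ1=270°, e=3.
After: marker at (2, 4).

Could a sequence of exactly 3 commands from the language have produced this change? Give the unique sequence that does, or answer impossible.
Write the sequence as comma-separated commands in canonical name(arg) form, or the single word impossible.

extend(-1), extend(-1), extend(-1)

from: config: θ0=90°, θ1=270°, e=3
[1] after extend(-1): config: θ0=90°, θ1=270°, e=2
[2] after extend(-1): config: θ0=90°, θ1=270°, e=1
[3] after extend(-1): config: θ0=90°, θ1=270°, e=0
no rival 3-sequence matches.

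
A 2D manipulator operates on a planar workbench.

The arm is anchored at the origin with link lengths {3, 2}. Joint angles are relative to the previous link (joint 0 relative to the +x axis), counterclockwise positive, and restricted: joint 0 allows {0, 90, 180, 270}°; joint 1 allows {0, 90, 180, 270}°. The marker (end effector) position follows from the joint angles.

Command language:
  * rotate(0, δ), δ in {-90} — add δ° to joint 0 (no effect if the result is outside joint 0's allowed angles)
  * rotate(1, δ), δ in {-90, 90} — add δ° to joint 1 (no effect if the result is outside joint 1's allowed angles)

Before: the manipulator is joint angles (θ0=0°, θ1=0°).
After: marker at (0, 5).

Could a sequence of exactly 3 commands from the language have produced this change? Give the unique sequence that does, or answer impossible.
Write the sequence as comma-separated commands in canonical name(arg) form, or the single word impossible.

from: joint angles (θ0=0°, θ1=0°)
1. rotate(0, -90) → joint angles (θ0=270°, θ1=0°)
2. rotate(0, -90) → joint angles (θ0=180°, θ1=0°)
3. rotate(0, -90) → joint angles (θ0=90°, θ1=0°)
no rival 3-sequence matches.

rotate(0, -90), rotate(0, -90), rotate(0, -90)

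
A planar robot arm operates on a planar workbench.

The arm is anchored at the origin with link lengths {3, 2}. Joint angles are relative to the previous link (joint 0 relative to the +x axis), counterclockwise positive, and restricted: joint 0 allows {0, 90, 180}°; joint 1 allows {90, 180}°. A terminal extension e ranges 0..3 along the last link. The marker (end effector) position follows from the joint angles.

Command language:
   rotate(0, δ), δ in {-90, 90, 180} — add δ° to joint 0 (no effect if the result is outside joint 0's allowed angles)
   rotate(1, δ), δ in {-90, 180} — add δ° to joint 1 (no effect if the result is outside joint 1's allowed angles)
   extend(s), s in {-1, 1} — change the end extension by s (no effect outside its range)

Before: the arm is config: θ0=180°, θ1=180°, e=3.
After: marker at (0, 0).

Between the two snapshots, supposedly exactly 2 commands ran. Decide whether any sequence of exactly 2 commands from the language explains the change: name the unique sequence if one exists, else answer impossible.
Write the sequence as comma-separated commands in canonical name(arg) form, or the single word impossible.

from: config: θ0=180°, θ1=180°, e=3
t=1 extend(-1) ⇒ config: θ0=180°, θ1=180°, e=2
t=2 extend(-1) ⇒ config: θ0=180°, θ1=180°, e=1
no rival 2-sequence matches.

extend(-1), extend(-1)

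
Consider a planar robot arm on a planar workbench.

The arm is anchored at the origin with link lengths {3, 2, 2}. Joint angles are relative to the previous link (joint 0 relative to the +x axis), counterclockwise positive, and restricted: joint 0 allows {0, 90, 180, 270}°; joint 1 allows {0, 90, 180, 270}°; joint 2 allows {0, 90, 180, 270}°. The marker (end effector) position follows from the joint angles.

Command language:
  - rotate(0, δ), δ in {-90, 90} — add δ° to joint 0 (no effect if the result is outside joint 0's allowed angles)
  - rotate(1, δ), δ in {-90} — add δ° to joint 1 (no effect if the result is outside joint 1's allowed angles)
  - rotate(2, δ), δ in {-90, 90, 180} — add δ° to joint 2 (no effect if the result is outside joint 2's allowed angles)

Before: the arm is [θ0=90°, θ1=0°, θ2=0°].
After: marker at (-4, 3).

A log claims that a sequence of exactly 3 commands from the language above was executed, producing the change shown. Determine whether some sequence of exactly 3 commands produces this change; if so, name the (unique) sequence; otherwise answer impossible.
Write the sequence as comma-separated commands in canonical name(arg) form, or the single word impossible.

rotate(1, -90), rotate(1, -90), rotate(1, -90)

t0: [θ0=90°, θ1=0°, θ2=0°]
[1] after rotate(1, -90): [θ0=90°, θ1=270°, θ2=0°]
[2] after rotate(1, -90): [θ0=90°, θ1=180°, θ2=0°]
[3] after rotate(1, -90): [θ0=90°, θ1=90°, θ2=0°]
no other 3-command option fits: unique.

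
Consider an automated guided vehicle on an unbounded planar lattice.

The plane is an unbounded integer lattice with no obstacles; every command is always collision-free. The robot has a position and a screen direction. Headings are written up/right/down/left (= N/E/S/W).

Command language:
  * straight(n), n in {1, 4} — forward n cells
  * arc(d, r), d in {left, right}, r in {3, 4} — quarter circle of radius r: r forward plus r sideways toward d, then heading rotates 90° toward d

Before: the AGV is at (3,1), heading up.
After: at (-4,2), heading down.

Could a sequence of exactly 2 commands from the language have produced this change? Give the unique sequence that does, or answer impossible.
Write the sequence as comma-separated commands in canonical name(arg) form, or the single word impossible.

arc(left, 4), arc(left, 3)

key: running arc(left, 3) before arc(left, 4) would end elsewhere — order is forced
t0: at (3,1), heading up
1. arc(left, 4) → at (-1,5), heading left
2. arc(left, 3) → at (-4,2), heading down
uniquely the one of 36 2-step routes that fits.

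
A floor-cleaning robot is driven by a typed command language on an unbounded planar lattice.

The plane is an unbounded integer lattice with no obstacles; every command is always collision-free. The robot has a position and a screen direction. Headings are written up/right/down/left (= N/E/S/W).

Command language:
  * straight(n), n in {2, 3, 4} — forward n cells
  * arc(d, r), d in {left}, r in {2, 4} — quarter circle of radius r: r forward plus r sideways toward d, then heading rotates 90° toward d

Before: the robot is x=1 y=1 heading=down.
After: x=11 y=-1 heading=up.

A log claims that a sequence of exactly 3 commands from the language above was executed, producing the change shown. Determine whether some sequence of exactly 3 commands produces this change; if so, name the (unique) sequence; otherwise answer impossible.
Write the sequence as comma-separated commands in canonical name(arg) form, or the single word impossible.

key: running arc(left, 2) before arc(left, 4) would end elsewhere — order is forced
initial: x=1 y=1 heading=down
[1] after arc(left, 4): x=5 y=-3 heading=right
[2] after straight(4): x=9 y=-3 heading=right
[3] after arc(left, 2): x=11 y=-1 heading=up
uniquely the one of 125 3-step routes that fits.

arc(left, 4), straight(4), arc(left, 2)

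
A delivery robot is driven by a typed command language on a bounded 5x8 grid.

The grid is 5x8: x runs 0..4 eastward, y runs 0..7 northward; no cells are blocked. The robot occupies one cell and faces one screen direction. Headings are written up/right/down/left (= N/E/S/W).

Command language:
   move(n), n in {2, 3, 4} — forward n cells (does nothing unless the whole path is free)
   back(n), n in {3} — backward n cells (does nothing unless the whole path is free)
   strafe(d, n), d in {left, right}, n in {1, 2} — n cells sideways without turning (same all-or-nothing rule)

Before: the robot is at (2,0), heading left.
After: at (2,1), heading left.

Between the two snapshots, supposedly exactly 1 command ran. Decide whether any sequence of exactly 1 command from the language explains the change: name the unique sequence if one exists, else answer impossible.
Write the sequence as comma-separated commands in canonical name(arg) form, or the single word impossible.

key: heading stays W — the single command does not turn
initial: at (2,0), heading left
step 1 (strafe(right, 1)): at (2,1), heading left
no other 1-command option fits: unique.

strafe(right, 1)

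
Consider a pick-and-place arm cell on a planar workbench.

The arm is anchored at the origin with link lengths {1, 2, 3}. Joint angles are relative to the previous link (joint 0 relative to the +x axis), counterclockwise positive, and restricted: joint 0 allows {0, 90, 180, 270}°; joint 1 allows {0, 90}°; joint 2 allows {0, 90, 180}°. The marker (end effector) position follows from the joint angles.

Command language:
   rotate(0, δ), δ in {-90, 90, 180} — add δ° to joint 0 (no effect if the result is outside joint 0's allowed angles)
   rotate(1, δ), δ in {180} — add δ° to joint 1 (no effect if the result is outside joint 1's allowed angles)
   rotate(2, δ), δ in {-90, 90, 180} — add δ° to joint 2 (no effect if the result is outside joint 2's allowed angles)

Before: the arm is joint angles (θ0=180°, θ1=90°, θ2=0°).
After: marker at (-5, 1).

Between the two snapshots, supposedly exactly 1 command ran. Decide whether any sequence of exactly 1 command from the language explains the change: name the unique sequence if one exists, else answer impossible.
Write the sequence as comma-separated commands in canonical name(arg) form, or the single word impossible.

rotate(0, -90)

t0: joint angles (θ0=180°, θ1=90°, θ2=0°)
step 1 (rotate(0, -90)): joint angles (θ0=90°, θ1=90°, θ2=0°)
all 7 alternatives checked — unique.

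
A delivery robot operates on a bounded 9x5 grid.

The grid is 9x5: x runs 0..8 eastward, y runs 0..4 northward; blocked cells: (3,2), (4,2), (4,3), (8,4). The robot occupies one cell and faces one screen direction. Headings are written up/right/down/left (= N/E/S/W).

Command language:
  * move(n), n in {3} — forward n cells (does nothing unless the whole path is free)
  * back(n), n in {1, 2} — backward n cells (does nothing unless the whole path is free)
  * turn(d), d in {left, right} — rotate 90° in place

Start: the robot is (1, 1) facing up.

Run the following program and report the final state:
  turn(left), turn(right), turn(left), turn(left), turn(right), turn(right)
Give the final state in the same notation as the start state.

t0: (1, 1) facing up
[1] after turn(left): (1, 1) facing left
[2] after turn(right): (1, 1) facing up
[3] after turn(left): (1, 1) facing left
[4] after turn(left): (1, 1) facing down
[5] after turn(right): (1, 1) facing left
[6] after turn(right): (1, 1) facing up

(1, 1) facing up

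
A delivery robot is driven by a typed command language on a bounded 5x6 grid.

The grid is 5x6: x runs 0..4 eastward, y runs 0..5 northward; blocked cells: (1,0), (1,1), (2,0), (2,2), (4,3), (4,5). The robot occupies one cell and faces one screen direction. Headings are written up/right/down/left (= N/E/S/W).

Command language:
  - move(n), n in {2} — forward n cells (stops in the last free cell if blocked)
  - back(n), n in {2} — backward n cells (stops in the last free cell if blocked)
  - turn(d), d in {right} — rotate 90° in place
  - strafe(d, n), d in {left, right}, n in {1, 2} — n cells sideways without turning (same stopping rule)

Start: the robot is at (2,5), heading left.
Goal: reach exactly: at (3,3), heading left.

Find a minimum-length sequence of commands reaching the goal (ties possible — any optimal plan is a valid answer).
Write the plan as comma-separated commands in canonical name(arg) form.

back(2), strafe(left, 2)

from: at (2,5), heading left
step 1 (back(2)): at (3,5), heading left
step 2 (strafe(left, 2)): at (3,3), heading left
minimal: 2 command(s), checked below 2.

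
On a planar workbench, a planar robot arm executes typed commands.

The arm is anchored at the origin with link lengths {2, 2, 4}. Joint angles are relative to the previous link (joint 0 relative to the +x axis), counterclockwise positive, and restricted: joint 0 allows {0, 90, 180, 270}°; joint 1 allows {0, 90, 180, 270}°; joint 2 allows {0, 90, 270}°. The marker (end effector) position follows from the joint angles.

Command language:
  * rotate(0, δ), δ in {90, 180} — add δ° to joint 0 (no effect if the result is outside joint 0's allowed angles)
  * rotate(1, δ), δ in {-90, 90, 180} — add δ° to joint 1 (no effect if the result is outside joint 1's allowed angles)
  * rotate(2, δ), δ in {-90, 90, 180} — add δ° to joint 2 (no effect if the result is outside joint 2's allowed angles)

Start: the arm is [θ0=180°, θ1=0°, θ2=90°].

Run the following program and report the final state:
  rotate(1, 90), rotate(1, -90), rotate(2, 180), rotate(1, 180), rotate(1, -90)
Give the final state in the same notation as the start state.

[θ0=180°, θ1=90°, θ2=270°]

initial: [θ0=180°, θ1=0°, θ2=90°]
[1] after rotate(1, 90): [θ0=180°, θ1=90°, θ2=90°]
[2] after rotate(1, -90): [θ0=180°, θ1=0°, θ2=90°]
[3] after rotate(2, 180): [θ0=180°, θ1=0°, θ2=270°]
[4] after rotate(1, 180): [θ0=180°, θ1=180°, θ2=270°]
[5] after rotate(1, -90): [θ0=180°, θ1=90°, θ2=270°]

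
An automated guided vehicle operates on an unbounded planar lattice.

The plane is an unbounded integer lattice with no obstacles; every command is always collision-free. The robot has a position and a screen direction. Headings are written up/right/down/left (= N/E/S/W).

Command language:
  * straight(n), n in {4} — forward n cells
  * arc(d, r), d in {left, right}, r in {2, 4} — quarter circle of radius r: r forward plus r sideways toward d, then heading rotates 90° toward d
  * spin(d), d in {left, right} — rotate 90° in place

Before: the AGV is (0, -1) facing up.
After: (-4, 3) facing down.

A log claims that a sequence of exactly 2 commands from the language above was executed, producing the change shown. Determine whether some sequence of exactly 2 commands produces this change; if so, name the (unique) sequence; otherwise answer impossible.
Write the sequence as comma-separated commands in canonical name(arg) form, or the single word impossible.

arc(left, 4), spin(left)

key: order matters: swapping arc(left, 4) and spin(left) lands elsewhere
initial: (0, -1) facing up
t=1 arc(left, 4) ⇒ (-4, 3) facing left
t=2 spin(left) ⇒ (-4, 3) facing down
no other 2-command option fits: unique.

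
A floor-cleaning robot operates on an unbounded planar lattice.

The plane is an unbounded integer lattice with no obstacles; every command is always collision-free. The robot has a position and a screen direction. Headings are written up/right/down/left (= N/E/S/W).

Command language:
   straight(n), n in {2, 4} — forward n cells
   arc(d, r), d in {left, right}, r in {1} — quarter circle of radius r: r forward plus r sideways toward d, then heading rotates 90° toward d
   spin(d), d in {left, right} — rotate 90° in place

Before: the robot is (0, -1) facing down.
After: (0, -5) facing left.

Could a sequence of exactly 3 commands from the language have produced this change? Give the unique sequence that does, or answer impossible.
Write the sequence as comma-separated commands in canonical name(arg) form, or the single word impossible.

key: position moved to (0,-5) AND the heading swung to W — translation plus rotation needed
from: (0, -1) facing down
step 1 (straight(2)): (0, -3) facing down
step 2 (straight(2)): (0, -5) facing down
step 3 (spin(right)): (0, -5) facing left
all 216 alternatives checked — unique.

straight(2), straight(2), spin(right)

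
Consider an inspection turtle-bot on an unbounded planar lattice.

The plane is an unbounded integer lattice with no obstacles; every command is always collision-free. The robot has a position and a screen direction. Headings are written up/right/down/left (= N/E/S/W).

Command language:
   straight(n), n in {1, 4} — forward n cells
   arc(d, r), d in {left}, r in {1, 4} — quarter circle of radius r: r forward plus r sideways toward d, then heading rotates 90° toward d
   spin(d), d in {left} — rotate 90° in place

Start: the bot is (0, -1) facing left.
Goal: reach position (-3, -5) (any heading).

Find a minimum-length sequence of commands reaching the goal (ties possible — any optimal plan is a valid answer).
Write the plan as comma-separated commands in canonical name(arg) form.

arc(left, 4), spin(left), straight(1)

from: (0, -1) facing left
1. arc(left, 4) → (-4, -5) facing down
2. spin(left) → (-4, -5) facing right
3. straight(1) → (-3, -5) facing right
nothing shorter than 3 reaches the goal.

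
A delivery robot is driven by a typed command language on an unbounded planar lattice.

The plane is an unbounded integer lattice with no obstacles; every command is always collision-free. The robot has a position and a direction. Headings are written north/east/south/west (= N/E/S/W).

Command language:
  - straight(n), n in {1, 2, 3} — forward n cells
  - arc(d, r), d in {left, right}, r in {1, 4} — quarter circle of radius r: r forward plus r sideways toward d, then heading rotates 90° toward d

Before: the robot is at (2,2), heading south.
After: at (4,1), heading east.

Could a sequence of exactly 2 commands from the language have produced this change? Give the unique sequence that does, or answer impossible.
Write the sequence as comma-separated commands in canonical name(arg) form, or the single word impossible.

arc(left, 1), straight(1)

key: position moved to (4,1) AND the heading swung to E — translation plus rotation needed
begin: at (2,2), heading south
t=1 arc(left, 1) ⇒ at (3,1), heading east
t=2 straight(1) ⇒ at (4,1), heading east
uniquely the one of 49 2-step routes that fits.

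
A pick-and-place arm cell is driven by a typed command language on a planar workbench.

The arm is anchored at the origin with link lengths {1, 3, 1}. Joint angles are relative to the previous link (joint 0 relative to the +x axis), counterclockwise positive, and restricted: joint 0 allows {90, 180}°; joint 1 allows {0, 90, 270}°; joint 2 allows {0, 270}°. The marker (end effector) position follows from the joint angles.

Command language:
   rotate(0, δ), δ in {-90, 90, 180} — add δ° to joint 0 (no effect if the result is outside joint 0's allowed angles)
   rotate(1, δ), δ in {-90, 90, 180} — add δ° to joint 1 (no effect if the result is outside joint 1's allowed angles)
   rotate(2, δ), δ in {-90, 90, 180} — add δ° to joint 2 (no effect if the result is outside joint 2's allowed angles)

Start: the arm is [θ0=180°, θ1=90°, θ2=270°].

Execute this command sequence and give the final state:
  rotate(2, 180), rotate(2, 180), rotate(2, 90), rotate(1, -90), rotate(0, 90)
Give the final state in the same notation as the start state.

[θ0=180°, θ1=0°, θ2=0°]

from: [θ0=180°, θ1=90°, θ2=270°]
t=1 rotate(2, 180) ⇒ [θ0=180°, θ1=90°, θ2=270°]
t=2 rotate(2, 180) ⇒ [θ0=180°, θ1=90°, θ2=270°]
t=3 rotate(2, 90) ⇒ [θ0=180°, θ1=90°, θ2=0°]
t=4 rotate(1, -90) ⇒ [θ0=180°, θ1=0°, θ2=0°]
t=5 rotate(0, 90) ⇒ [θ0=180°, θ1=0°, θ2=0°]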